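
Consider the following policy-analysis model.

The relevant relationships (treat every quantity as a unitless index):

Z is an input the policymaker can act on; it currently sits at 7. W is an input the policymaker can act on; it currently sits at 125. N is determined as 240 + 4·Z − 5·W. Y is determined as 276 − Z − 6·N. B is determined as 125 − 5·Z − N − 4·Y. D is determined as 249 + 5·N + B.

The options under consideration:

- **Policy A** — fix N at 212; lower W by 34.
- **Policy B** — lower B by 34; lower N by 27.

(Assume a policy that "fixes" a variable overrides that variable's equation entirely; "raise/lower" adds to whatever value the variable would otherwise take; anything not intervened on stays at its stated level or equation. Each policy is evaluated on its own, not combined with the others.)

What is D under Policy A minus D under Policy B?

16722

Policy A (N := 212, W − 34):
  Z = 7
  W = 125 − 34 = 91
  N = 212
  Y = 276 − 7 − 6·212 = -1003
  B = 125 − 5·7 − 212 − 4·(-1003) = 3890
  D = 249 + 5·212 + 3890 = 5199
Policy B (B − 34, N − 27):
  Z = 7
  W = 125
  N = 240 + 4·7 − 5·125 (−27 from intervention) = -384
  Y = 276 − 7 − 6·(-384) = 2573
  B = 125 − 5·7 − (-384) − 4·2573 (−34 from intervention) = -9852
  D = 249 + 5·(-384) + (-9852) = -11523
D: 5199 − (-11523) = 16722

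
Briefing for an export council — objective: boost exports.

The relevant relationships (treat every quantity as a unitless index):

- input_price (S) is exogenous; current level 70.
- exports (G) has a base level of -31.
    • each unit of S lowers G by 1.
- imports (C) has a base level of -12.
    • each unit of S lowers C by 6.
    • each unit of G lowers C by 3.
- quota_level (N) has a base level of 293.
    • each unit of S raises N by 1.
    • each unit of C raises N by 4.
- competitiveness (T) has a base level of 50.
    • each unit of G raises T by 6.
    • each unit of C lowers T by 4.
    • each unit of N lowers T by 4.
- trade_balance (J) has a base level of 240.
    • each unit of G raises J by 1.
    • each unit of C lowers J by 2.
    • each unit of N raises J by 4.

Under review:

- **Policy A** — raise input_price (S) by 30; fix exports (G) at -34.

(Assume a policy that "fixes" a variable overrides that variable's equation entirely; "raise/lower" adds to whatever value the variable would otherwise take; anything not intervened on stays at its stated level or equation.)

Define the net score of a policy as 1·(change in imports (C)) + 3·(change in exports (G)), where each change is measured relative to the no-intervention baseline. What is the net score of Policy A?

Baseline:
  S = 70
  G = -31 − 70 = -101
  C = -12 − 6·70 − 3·(-101) = -129
Policy A (S + 30, G := -34):
  S = 70 + 30 = 100
  G = -34
  C = -12 − 6·100 − 3·(-34) = -510
ΔC = -510 − (-129) = -381; ΔG = -34 − (-101) = 67
Score = 1·(-381) + 3·67 = -180

-180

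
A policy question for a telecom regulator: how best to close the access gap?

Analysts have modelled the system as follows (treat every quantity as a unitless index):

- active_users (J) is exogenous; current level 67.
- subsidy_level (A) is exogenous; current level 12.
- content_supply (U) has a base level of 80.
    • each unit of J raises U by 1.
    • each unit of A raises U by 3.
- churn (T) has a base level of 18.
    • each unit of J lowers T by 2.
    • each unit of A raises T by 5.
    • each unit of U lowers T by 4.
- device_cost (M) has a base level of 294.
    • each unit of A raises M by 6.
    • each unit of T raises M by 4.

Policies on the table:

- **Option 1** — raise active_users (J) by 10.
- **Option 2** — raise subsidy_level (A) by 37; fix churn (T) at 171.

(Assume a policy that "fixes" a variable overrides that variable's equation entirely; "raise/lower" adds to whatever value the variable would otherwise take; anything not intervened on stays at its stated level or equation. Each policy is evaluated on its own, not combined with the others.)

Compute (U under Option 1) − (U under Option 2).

Option 1 (J + 10):
  J = 67 + 10 = 77
  A = 12
  U = 80 + 77 + 3·12 = 193
Option 2 (A + 37, T := 171):
  J = 67
  A = 12 + 37 = 49
  U = 80 + 67 + 3·49 = 294
U: 193 − 294 = -101

-101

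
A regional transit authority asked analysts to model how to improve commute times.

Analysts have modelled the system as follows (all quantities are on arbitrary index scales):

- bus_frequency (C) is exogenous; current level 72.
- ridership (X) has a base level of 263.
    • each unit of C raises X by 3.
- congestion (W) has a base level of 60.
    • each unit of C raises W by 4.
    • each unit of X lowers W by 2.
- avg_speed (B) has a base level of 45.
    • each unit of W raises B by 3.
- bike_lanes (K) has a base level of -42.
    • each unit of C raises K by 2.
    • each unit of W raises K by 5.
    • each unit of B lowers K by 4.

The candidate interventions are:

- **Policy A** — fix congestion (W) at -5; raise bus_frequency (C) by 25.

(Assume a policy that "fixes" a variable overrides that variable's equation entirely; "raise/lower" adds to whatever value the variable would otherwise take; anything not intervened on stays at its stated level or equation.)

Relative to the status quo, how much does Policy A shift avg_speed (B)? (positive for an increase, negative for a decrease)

Baseline:
  C = 72
  X = 263 + 3·72 = 479
  W = 60 + 4·72 − 2·479 = -610
  B = 45 + 3·(-610) = -1785
Policy A (W := -5, C + 25):
  C = 72 + 25 = 97
  X = 263 + 3·97 = 554
  W = -5
  B = 45 + 3·(-5) = 30
Change in B: 30 − (-1785) = 1815

1815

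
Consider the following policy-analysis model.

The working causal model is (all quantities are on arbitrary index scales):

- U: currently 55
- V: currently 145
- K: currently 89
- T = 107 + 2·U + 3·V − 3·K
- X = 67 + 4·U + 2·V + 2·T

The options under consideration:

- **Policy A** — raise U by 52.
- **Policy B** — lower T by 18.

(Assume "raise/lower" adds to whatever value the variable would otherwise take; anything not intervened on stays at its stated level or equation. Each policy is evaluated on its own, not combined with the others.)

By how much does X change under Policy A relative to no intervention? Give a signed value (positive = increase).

416

Baseline:
  U = 55
  V = 145
  K = 89
  T = 107 + 2·55 + 3·145 − 3·89 = 385
  X = 67 + 4·55 + 2·145 + 2·385 = 1347
Policy A (U + 52):
  U = 55 + 52 = 107
  V = 145
  K = 89
  T = 107 + 2·107 + 3·145 − 3·89 = 489
  X = 67 + 4·107 + 2·145 + 2·489 = 1763
Change in X: 1763 − 1347 = 416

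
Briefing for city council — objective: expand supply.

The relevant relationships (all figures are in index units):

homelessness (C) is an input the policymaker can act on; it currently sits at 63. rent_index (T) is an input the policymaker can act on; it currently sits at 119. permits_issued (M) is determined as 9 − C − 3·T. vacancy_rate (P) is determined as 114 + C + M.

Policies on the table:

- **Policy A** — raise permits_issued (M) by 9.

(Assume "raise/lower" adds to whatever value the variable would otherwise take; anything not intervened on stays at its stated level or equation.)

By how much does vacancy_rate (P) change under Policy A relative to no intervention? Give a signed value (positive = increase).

Baseline:
  C = 63
  T = 119
  M = 9 − 63 − 3·119 = -411
  P = 114 + 63 + (-411) = -234
Policy A (M + 9):
  C = 63
  T = 119
  M = 9 − 63 − 3·119 (+9 from intervention) = -402
  P = 114 + 63 + (-402) = -225
Change in P: -225 − (-234) = 9

9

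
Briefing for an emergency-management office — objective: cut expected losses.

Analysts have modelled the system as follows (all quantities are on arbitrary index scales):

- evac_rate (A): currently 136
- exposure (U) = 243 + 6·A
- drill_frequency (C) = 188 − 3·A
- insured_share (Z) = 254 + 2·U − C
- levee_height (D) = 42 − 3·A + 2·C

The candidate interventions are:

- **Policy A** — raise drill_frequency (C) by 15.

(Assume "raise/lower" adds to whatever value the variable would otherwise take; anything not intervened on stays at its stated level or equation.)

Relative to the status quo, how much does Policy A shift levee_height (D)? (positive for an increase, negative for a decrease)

30

Baseline:
  A = 136
  C = 188 − 3·136 = -220
  D = 42 − 3·136 + 2·(-220) = -806
Policy A (C + 15):
  A = 136
  C = 188 − 3·136 (+15 from intervention) = -205
  D = 42 − 3·136 + 2·(-205) = -776
Change in D: -776 − (-806) = 30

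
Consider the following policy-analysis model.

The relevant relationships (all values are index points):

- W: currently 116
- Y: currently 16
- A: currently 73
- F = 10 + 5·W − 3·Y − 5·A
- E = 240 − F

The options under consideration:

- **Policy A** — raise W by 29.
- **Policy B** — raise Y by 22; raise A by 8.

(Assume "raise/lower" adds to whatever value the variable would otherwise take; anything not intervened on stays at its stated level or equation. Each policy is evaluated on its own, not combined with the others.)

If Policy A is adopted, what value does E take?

-82

Policy A (W + 29):
  W = 116 + 29 = 145
  Y = 16
  A = 73
  F = 10 + 5·145 − 3·16 − 5·73 = 322
  E = 240 − 322 = -82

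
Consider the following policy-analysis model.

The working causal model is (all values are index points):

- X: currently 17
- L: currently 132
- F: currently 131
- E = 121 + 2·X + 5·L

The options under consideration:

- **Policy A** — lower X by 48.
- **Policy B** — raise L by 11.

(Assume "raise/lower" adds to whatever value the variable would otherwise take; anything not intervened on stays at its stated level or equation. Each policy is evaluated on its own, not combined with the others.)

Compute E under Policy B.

Policy B (L + 11):
  X = 17
  L = 132 + 11 = 143
  E = 121 + 2·17 + 5·143 = 870

870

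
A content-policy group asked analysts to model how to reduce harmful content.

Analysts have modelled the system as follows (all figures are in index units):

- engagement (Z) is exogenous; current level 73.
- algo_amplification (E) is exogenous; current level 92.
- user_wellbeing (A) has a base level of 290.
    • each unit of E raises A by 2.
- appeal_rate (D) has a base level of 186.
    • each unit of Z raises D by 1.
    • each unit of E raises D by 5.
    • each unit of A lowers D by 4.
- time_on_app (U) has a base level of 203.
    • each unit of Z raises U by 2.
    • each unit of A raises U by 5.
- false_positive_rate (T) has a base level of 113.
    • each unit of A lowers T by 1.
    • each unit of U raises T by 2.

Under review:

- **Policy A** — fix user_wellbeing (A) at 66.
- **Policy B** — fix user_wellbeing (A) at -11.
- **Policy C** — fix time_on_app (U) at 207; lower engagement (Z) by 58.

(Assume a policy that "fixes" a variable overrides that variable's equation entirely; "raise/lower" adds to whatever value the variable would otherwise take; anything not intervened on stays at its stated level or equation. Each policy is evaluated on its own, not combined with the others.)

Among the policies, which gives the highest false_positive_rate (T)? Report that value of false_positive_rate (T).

Policy A (A := 66):
  Z = 73
  E = 92
  A = 66
  U = 203 + 2·73 + 5·66 = 679
  T = 113 − 66 + 2·679 = 1405
Policy B (A := -11):
  Z = 73
  E = 92
  A = -11
  U = 203 + 2·73 + 5·(-11) = 294
  T = 113 − (-11) + 2·294 = 712
Policy C (U := 207, Z − 58):
  Z = 73 − 58 = 15
  E = 92
  A = 290 + 2·92 = 474
  U = 207
  T = 113 − 474 + 2·207 = 53
Comparing — Policy A: T=1405, Policy B: T=712, Policy C: T=53. Highest is 1405 (Policy A).

1405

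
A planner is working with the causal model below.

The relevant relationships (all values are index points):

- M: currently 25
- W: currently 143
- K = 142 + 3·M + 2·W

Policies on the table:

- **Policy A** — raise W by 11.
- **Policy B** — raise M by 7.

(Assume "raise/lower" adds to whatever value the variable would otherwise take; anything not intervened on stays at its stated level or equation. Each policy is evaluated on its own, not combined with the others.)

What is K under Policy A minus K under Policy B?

Policy A (W + 11):
  M = 25
  W = 143 + 11 = 154
  K = 142 + 3·25 + 2·154 = 525
Policy B (M + 7):
  M = 25 + 7 = 32
  W = 143
  K = 142 + 3·32 + 2·143 = 524
K: 525 − 524 = 1

1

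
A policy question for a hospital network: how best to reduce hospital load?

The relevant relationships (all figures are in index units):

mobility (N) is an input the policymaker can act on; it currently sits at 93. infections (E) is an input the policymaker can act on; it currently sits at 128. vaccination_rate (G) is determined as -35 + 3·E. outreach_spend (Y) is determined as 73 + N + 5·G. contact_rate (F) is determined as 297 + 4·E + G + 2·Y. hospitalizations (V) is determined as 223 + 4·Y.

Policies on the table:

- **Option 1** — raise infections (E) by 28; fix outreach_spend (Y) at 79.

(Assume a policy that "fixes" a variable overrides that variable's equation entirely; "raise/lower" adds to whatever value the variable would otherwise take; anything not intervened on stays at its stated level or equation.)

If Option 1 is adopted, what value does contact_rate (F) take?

Option 1 (E + 28, Y := 79):
  N = 93
  E = 128 + 28 = 156
  G = -35 + 3·156 = 433
  Y = 79
  F = 297 + 4·156 + 433 + 2·79 = 1512

1512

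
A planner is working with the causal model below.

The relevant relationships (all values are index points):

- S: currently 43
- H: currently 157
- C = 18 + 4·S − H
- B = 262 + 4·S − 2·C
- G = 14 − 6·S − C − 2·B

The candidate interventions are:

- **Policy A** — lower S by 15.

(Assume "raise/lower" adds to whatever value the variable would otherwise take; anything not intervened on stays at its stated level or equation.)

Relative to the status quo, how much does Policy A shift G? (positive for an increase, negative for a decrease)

30

Baseline:
  S = 43
  H = 157
  C = 18 + 4·43 − 157 = 33
  B = 262 + 4·43 − 2·33 = 368
  G = 14 − 6·43 − 33 − 2·368 = -1013
Policy A (S − 15):
  S = 43 − 15 = 28
  H = 157
  C = 18 + 4·28 − 157 = -27
  B = 262 + 4·28 − 2·(-27) = 428
  G = 14 − 6·28 − (-27) − 2·428 = -983
Change in G: -983 − (-1013) = 30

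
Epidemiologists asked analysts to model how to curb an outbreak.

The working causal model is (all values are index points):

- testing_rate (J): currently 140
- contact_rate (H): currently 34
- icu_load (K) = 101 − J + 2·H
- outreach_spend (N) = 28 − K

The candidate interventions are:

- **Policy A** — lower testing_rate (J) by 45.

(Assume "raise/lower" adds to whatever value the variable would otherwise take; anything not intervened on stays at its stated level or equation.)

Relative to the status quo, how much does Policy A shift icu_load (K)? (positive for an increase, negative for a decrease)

45

Baseline:
  J = 140
  H = 34
  K = 101 − 140 + 2·34 = 29
Policy A (J − 45):
  J = 140 − 45 = 95
  H = 34
  K = 101 − 95 + 2·34 = 74
Change in K: 74 − 29 = 45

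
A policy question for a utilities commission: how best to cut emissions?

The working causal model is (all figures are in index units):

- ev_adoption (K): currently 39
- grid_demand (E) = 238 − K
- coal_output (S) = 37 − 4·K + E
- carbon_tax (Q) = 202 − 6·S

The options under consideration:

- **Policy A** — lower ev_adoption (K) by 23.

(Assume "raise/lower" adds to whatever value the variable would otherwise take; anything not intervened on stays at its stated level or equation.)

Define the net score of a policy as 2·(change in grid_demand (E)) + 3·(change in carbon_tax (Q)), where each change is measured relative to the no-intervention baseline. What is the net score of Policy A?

-2024

Baseline:
  K = 39
  E = 238 − 39 = 199
  S = 37 − 4·39 + 199 = 80
  Q = 202 − 6·80 = -278
Policy A (K − 23):
  K = 39 − 23 = 16
  E = 238 − 16 = 222
  S = 37 − 4·16 + 222 = 195
  Q = 202 − 6·195 = -968
ΔE = 222 − 199 = 23; ΔQ = -968 − (-278) = -690
Score = 2·23 + 3·(-690) = -2024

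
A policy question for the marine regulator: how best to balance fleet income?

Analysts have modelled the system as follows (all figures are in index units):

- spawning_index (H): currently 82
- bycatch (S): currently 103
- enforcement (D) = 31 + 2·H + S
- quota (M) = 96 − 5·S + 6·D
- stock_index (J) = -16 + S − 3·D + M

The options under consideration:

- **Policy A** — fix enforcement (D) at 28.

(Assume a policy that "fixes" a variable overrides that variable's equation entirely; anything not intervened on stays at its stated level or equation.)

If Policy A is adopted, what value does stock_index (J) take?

-248

Policy A (D := 28):
  H = 82
  S = 103
  D = 28
  M = 96 − 5·103 + 6·28 = -251
  J = -16 + 103 − 3·28 + (-251) = -248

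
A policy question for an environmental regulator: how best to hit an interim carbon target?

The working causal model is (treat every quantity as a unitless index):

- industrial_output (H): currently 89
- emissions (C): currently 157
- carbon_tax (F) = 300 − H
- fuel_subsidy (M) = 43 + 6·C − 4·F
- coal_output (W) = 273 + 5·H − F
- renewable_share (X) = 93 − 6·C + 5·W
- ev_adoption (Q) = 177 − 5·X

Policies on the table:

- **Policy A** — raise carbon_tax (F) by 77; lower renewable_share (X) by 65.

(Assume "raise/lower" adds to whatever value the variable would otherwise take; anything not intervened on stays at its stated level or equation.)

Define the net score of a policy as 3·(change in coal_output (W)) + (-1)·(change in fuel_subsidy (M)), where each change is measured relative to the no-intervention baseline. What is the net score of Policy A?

77

Baseline:
  H = 89
  C = 157
  F = 300 − 89 = 211
  M = 43 + 6·157 − 4·211 = 141
  W = 273 + 5·89 − 211 = 507
Policy A (F + 77, X − 65):
  H = 89
  C = 157
  F = 300 − 89 (+77 from intervention) = 288
  M = 43 + 6·157 − 4·288 = -167
  W = 273 + 5·89 − 288 = 430
ΔW = 430 − 507 = -77; ΔM = -167 − 141 = -308
Score = 3·(-77) + (-1)·(-308) = 77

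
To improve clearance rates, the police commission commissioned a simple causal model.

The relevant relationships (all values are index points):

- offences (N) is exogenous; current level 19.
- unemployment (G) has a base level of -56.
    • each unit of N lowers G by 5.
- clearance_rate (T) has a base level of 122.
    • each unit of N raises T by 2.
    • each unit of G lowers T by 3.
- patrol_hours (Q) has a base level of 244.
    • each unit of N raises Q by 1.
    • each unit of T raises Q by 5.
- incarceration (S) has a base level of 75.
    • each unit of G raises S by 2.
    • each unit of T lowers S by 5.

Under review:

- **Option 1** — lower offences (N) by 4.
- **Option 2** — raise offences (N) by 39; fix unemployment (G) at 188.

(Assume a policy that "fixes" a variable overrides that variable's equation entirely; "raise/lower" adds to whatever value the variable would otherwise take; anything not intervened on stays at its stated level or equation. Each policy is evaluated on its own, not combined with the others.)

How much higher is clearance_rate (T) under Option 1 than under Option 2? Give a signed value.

871

Option 1 (N − 4):
  N = 19 − 4 = 15
  G = -56 − 5·15 = -131
  T = 122 + 2·15 − 3·(-131) = 545
Option 2 (N + 39, G := 188):
  N = 19 + 39 = 58
  G = 188
  T = 122 + 2·58 − 3·188 = -326
T: 545 − (-326) = 871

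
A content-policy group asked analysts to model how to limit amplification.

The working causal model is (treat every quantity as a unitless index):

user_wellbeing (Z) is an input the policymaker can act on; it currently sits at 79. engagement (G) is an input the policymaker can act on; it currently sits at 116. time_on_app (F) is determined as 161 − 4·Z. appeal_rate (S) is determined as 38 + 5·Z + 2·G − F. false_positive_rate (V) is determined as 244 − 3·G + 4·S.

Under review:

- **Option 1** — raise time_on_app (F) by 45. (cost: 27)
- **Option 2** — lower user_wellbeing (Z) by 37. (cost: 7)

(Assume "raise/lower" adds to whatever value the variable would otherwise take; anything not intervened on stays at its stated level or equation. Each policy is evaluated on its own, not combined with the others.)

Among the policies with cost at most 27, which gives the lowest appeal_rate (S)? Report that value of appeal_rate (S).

487

Option 1 (F + 45):
  Z = 79
  G = 116
  F = 161 − 4·79 (+45 from intervention) = -110
  S = 38 + 5·79 + 2·116 − (-110) = 775
Option 2 (Z − 37):
  Z = 79 − 37 = 42
  G = 116
  F = 161 − 4·42 = -7
  S = 38 + 5·42 + 2·116 − (-7) = 487
Comparing — Option 1: S=775, Option 2: S=487. Lowest is 487 (Option 2).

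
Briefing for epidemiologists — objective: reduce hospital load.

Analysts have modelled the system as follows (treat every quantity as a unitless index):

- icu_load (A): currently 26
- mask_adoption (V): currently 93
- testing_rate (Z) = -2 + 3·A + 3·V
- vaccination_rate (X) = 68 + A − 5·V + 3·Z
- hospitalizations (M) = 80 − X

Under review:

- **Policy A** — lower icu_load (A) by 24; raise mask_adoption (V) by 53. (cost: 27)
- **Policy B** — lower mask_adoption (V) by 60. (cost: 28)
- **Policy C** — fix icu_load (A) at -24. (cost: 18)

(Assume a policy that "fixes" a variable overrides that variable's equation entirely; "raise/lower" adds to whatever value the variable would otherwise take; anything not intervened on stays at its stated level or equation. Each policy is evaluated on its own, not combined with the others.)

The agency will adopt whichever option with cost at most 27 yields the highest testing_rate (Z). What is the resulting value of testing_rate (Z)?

442

Policy A (A − 24, V + 53):
  A = 26 − 24 = 2
  V = 93 + 53 = 146
  Z = -2 + 3·2 + 3·146 = 442
Policy C (A := -24):
  A = -24
  V = 93
  Z = -2 + 3·(-24) + 3·93 = 205
Comparing — Policy A: Z=442, Policy C: Z=205. Highest is 442 (Policy A).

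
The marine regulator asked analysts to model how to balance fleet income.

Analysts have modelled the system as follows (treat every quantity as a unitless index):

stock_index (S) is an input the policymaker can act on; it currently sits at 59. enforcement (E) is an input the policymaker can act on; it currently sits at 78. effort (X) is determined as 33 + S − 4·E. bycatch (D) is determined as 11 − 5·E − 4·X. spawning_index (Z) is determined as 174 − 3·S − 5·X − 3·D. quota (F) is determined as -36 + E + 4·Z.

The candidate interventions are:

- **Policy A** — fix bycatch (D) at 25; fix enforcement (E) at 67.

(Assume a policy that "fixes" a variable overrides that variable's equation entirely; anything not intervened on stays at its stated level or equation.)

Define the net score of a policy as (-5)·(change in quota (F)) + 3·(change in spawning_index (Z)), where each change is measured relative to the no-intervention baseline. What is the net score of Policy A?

Baseline:
  S = 59
  E = 78
  X = 33 + 59 − 4·78 = -220
  D = 11 − 5·78 − 4·(-220) = 501
  Z = 174 − 3·59 − 5·(-220) − 3·501 = -406
  F = -36 + 78 + 4·(-406) = -1582
Policy A (D := 25, E := 67):
  S = 59
  E = 67
  X = 33 + 59 − 4·67 = -176
  D = 25
  Z = 174 − 3·59 − 5·(-176) − 3·25 = 802
  F = -36 + 67 + 4·802 = 3239
ΔF = 3239 − (-1582) = 4821; ΔZ = 802 − (-406) = 1208
Score = (-5)·4821 + 3·1208 = -20481

-20481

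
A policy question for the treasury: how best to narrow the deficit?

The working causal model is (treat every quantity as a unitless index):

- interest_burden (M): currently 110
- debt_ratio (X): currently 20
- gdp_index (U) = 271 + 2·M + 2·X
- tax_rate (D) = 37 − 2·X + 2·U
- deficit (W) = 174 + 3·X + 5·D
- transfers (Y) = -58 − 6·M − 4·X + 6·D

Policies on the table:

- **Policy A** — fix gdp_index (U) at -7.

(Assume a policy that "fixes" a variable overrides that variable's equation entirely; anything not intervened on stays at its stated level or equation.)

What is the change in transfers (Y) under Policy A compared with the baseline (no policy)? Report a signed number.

-6456

Baseline:
  M = 110
  X = 20
  U = 271 + 2·110 + 2·20 = 531
  D = 37 − 2·20 + 2·531 = 1059
  Y = -58 − 6·110 − 4·20 + 6·1059 = 5556
Policy A (U := -7):
  M = 110
  X = 20
  U = -7
  D = 37 − 2·20 + 2·(-7) = -17
  Y = -58 − 6·110 − 4·20 + 6·(-17) = -900
Change in Y: -900 − 5556 = -6456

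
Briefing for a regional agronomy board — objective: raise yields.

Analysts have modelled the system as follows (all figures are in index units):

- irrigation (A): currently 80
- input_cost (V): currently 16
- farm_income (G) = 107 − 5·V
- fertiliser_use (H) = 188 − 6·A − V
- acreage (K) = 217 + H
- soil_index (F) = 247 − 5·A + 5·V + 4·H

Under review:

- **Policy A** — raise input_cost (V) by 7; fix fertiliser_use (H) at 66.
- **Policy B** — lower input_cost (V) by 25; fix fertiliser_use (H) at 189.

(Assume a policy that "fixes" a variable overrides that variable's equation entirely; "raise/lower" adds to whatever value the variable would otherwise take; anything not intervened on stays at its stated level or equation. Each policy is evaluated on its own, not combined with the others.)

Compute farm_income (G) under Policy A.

-8

Policy A (V + 7, H := 66):
  V = 16 + 7 = 23
  G = 107 − 5·23 = -8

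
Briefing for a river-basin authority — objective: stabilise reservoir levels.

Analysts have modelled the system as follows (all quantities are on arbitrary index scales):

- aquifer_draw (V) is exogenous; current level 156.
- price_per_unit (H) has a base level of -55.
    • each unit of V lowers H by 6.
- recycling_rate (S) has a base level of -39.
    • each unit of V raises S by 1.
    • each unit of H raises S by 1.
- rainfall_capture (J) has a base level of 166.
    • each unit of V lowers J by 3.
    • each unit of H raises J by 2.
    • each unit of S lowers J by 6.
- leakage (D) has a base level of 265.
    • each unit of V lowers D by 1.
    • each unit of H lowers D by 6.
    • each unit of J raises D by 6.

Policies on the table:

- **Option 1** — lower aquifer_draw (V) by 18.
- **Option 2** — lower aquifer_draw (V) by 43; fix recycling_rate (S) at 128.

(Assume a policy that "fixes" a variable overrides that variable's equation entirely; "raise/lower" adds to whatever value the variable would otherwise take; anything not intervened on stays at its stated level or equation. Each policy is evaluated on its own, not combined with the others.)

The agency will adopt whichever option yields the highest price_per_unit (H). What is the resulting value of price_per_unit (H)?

-733

Option 1 (V − 18):
  V = 156 − 18 = 138
  H = -55 − 6·138 = -883
Option 2 (V − 43, S := 128):
  V = 156 − 43 = 113
  H = -55 − 6·113 = -733
Comparing — Option 1: H=-883, Option 2: H=-733. Highest is -733 (Option 2).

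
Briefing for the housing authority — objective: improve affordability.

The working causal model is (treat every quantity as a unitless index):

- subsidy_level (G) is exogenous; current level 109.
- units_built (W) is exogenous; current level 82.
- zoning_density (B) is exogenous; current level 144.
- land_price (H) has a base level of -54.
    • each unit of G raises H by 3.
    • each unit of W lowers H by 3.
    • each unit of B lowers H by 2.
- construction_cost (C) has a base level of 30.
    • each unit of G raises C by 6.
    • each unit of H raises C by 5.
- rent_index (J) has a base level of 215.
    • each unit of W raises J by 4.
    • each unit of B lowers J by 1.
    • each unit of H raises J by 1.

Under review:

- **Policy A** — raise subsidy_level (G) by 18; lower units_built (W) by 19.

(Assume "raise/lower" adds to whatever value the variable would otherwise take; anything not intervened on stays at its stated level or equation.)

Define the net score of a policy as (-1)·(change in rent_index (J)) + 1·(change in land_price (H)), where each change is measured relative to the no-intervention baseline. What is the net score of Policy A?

Baseline:
  G = 109
  W = 82
  B = 144
  H = -54 + 3·109 − 3·82 − 2·144 = -261
  J = 215 + 4·82 − 144 + (-261) = 138
Policy A (G + 18, W − 19):
  G = 109 + 18 = 127
  W = 82 − 19 = 63
  B = 144
  H = -54 + 3·127 − 3·63 − 2·144 = -150
  J = 215 + 4·63 − 144 + (-150) = 173
ΔJ = 173 − 138 = 35; ΔH = -150 − (-261) = 111
Score = (-1)·35 + 1·111 = 76

76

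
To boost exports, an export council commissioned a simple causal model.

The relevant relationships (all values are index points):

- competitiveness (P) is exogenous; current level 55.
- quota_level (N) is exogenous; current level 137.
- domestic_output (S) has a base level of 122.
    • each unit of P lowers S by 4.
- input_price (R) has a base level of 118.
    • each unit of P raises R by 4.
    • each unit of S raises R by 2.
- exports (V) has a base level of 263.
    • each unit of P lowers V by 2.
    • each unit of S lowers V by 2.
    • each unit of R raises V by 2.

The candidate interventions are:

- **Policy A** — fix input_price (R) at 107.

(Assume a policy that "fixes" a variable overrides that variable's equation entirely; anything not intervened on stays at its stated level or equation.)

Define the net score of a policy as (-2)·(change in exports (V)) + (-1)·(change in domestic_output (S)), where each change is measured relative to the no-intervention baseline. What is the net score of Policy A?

Baseline:
  P = 55
  S = 122 − 4·55 = -98
  R = 118 + 4·55 + 2·(-98) = 142
  V = 263 − 2·55 − 2·(-98) + 2·142 = 633
Policy A (R := 107):
  P = 55
  S = 122 − 4·55 = -98
  R = 107
  V = 263 − 2·55 − 2·(-98) + 2·107 = 563
ΔV = 563 − 633 = -70; ΔS = -98 − (-98) = 0
Score = (-2)·(-70) + (-1)·0 = 140

140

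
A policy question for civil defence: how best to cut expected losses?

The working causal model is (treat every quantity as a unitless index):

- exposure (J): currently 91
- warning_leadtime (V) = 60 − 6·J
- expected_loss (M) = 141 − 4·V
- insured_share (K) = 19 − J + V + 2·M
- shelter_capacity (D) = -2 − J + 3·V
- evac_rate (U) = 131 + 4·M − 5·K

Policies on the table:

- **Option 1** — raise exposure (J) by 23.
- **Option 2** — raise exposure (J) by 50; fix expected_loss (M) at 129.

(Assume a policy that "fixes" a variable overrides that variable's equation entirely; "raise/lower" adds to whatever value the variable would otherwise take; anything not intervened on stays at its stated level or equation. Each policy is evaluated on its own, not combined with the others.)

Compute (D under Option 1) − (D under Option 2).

Option 1 (J + 23):
  J = 91 + 23 = 114
  V = 60 − 6·114 = -624
  D = -2 − 114 + 3·(-624) = -1988
Option 2 (J + 50, M := 129):
  J = 91 + 50 = 141
  V = 60 − 6·141 = -786
  D = -2 − 141 + 3·(-786) = -2501
D: -1988 − (-2501) = 513

513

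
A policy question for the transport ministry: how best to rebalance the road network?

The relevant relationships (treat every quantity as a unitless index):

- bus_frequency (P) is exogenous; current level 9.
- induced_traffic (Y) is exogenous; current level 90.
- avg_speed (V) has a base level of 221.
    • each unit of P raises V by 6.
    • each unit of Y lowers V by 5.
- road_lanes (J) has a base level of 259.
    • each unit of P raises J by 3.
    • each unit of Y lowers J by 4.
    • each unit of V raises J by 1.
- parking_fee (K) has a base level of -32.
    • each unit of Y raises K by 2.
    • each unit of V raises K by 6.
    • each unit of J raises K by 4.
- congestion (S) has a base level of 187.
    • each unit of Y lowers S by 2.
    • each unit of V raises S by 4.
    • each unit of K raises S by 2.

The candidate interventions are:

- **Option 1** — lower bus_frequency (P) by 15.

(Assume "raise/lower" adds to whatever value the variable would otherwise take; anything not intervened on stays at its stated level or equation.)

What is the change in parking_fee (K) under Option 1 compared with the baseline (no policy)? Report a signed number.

Baseline:
  P = 9
  Y = 90
  V = 221 + 6·9 − 5·90 = -175
  J = 259 + 3·9 − 4·90 + (-175) = -249
  K = -32 + 2·90 + 6·(-175) + 4·(-249) = -1898
Option 1 (P − 15):
  P = 9 − 15 = -6
  Y = 90
  V = 221 + 6·(-6) − 5·90 = -265
  J = 259 + 3·(-6) − 4·90 + (-265) = -384
  K = -32 + 2·90 + 6·(-265) + 4·(-384) = -2978
Change in K: -2978 − (-1898) = -1080

-1080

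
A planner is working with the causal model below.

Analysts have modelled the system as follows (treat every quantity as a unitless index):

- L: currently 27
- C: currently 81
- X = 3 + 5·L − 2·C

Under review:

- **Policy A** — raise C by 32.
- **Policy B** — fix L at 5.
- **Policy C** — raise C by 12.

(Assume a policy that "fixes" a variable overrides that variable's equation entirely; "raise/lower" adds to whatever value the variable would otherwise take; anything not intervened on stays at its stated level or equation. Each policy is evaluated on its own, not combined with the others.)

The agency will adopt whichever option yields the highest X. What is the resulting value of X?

Policy A (C + 32):
  L = 27
  C = 81 + 32 = 113
  X = 3 + 5·27 − 2·113 = -88
Policy B (L := 5):
  L = 5
  C = 81
  X = 3 + 5·5 − 2·81 = -134
Policy C (C + 12):
  L = 27
  C = 81 + 12 = 93
  X = 3 + 5·27 − 2·93 = -48
Comparing — Policy A: X=-88, Policy B: X=-134, Policy C: X=-48. Highest is -48 (Policy C).

-48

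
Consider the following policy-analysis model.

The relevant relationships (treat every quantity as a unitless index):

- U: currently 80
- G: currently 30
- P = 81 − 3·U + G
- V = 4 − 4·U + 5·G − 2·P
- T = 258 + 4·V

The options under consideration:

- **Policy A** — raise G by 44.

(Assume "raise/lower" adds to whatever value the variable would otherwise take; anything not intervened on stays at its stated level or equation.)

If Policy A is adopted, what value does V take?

Policy A (G + 44):
  U = 80
  G = 30 + 44 = 74
  P = 81 − 3·80 + 74 = -85
  V = 4 − 4·80 + 5·74 − 2·(-85) = 224

224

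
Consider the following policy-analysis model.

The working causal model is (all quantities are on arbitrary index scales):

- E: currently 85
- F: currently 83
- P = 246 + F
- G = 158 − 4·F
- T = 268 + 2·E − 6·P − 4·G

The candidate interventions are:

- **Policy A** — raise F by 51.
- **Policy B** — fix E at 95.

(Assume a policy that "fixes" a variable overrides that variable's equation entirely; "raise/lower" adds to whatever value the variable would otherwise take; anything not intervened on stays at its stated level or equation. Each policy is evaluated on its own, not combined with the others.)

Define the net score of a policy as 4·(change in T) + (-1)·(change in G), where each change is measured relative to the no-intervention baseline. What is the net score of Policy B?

80

Baseline:
  E = 85
  F = 83
  P = 246 + 83 = 329
  G = 158 − 4·83 = -174
  T = 268 + 2·85 − 6·329 − 4·(-174) = -840
Policy B (E := 95):
  E = 95
  F = 83
  P = 246 + 83 = 329
  G = 158 − 4·83 = -174
  T = 268 + 2·95 − 6·329 − 4·(-174) = -820
ΔT = -820 − (-840) = 20; ΔG = -174 − (-174) = 0
Score = 4·20 + (-1)·0 = 80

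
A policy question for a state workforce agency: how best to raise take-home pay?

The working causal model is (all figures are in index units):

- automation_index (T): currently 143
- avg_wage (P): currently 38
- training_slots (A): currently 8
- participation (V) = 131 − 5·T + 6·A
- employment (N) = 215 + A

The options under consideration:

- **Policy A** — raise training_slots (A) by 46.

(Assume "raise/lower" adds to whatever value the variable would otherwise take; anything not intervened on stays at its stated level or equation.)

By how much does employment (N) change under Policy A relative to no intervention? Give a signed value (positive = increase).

Baseline:
  A = 8
  N = 215 + 8 = 223
Policy A (A + 46):
  A = 8 + 46 = 54
  N = 215 + 54 = 269
Change in N: 269 − 223 = 46

46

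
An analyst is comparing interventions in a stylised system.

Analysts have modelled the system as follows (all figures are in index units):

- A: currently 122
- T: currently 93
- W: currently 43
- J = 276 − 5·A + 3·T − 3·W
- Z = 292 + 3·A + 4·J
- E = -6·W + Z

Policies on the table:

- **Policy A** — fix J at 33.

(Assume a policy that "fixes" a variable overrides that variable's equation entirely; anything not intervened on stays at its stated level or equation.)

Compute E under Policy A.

532

Policy A (J := 33):
  A = 122
  T = 93
  W = 43
  J = 33
  Z = 292 + 3·122 + 4·33 = 790
  E = 0 − 6·43 + 790 = 532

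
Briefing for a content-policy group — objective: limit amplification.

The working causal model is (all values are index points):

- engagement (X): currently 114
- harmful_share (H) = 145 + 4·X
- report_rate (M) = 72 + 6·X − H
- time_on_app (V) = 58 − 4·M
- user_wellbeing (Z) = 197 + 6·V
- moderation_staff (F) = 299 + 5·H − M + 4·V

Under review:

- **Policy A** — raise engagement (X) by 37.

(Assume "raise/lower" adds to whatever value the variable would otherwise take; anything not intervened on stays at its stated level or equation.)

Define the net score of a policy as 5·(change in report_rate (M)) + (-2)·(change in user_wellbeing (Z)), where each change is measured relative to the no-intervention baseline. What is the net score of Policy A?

Baseline:
  X = 114
  H = 145 + 4·114 = 601
  M = 72 + 6·114 − 601 = 155
  V = 58 − 4·155 = -562
  Z = 197 + 6·(-562) = -3175
Policy A (X + 37):
  X = 114 + 37 = 151
  H = 145 + 4·151 = 749
  M = 72 + 6·151 − 749 = 229
  V = 58 − 4·229 = -858
  Z = 197 + 6·(-858) = -4951
ΔM = 229 − 155 = 74; ΔZ = -4951 − (-3175) = -1776
Score = 5·74 + (-2)·(-1776) = 3922

3922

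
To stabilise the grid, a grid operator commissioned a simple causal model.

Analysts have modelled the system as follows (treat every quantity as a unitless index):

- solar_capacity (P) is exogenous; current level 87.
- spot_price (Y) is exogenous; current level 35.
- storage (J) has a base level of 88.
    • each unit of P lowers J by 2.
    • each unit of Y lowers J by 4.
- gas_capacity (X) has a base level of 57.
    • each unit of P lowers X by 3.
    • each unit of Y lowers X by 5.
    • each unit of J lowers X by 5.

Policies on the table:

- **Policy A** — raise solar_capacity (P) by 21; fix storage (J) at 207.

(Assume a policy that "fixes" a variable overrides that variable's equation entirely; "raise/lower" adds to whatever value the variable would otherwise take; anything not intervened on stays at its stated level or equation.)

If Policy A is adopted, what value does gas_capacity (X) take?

Policy A (P + 21, J := 207):
  P = 87 + 21 = 108
  Y = 35
  J = 207
  X = 57 − 3·108 − 5·35 − 5·207 = -1477

-1477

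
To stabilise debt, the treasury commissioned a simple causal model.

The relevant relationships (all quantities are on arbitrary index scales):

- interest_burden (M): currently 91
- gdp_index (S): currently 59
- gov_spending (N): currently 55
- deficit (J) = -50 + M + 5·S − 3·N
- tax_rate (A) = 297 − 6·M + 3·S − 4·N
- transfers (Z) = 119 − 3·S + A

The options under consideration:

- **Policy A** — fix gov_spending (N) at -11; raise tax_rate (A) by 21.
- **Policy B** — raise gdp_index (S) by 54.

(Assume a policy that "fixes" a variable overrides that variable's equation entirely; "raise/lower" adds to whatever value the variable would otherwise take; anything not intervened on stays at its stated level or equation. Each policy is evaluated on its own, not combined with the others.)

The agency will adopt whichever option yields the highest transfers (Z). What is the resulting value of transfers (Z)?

-65

Policy A (N := -11, A + 21):
  M = 91
  S = 59
  N = -11
  A = 297 − 6·91 + 3·59 − 4·(-11) (+21 from intervention) = -7
  Z = 119 − 3·59 + (-7) = -65
Policy B (S + 54):
  M = 91
  S = 59 + 54 = 113
  N = 55
  A = 297 − 6·91 + 3·113 − 4·55 = -130
  Z = 119 − 3·113 + (-130) = -350
Comparing — Policy A: Z=-65, Policy B: Z=-350. Highest is -65 (Policy A).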